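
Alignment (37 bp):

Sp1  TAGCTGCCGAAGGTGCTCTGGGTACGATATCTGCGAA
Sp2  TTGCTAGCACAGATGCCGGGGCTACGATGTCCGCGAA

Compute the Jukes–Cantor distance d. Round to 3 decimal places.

The sequences differ at 12 of 37 sites, so p = 12/37 ≈ 0.324324.
d = −(3/4) ln(1 − 4p/3) = −0.75 ln(1 − 0.432432) = −0.75 ln(0.567568)
  = −0.75 × (-0.566395) = 0.424796 substitutions/site.

0.425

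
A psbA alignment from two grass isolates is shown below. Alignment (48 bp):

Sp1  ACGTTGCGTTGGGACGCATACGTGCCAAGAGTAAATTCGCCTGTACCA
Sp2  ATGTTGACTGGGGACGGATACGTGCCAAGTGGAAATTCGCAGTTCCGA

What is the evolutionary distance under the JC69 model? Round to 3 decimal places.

The sequences differ at 12 of 48 sites, so p = 12/48 = 0.25.
d = −(3/4) ln(1 − 4p/3) = −0.75 ln(1 − 0.333333) = −0.75 ln(0.666667)
  = −0.75 × (-0.405465) = 0.304099 substitutions/site.

0.304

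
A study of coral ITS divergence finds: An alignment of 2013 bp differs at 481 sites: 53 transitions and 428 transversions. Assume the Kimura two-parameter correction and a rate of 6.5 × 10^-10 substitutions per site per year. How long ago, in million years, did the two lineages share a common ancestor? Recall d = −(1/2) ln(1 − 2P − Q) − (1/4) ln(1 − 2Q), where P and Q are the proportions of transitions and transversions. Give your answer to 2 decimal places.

225.06

P = 53/2013 ≈ 0.026329 and Q = 428/2013 ≈ 0.212618.
Under the Kimura two-parameter model, d = −½ ln(1 − 2P − Q) − ¼ ln(1 − 2Q).
1 − 2P − Q = 0.734724, giving −½ ln(0.734724) = 0.154130.
1 − 2Q = 0.574764, giving −¼ ln(0.574764) = 0.138449.
d = 0.154130 + 0.138449 = 0.292579.
Under a molecular clock d = 2μt, so t = d/(2μ) = 0.292579 / (2 × 6.5 × 10^-10) = 225.06 million years.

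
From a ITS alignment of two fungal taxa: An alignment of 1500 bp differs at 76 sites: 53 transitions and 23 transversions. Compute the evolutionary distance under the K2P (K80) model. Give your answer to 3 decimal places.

0.053

P = 53/1500 ≈ 0.035333 and Q = 23/1500 ≈ 0.015333.
Under the Kimura two-parameter model, d = −½ ln(1 − 2P − Q) − ¼ ln(1 − 2Q).
1 − 2P − Q = 0.914001, giving −½ ln(0.914001) = 0.044962.
1 − 2Q = 0.969334, giving −¼ ln(0.969334) = 0.007787.
d = 0.044962 + 0.007787 = 0.052749.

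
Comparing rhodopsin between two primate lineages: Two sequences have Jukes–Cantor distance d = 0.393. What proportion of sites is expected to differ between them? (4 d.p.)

p = (3/4)(1 − e^(−4d/3)) = 0.75 × (1 − e^(-0.524)) = 0.75 × (1 − 0.592147) = 0.305890.

0.3059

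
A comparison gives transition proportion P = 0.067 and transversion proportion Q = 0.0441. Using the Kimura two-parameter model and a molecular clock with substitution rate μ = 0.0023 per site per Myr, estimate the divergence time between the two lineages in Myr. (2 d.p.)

Under the Kimura two-parameter model, d = −½ ln(1 − 2P − Q) − ¼ ln(1 − 2Q).
1 − 2P − Q = 0.8219, giving −½ ln(0.8219) = 0.098068.
1 − 2Q = 0.9118, giving −¼ ln(0.9118) = 0.023084.
d = 0.098068 + 0.023084 = 0.121152.
Under a molecular clock d = 2μt, so t = d/(2μ) = 0.121152 / (2 × 0.0023) = 26.34 Myr.

26.34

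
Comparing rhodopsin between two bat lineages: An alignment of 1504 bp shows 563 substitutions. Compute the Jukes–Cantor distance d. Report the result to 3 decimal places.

0.519

p = 563/1504 ≈ 0.374335.
d = −(3/4) ln(1 − 4p/3) = −0.75 ln(1 − 0.499113) = −0.75 ln(0.500887)
  = −0.75 × (-0.691375) = 0.518531 substitutions/site.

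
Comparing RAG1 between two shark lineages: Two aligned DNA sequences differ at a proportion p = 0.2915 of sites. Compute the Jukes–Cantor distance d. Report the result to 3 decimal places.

0.369

d = −(3/4) ln(1 − 4p/3) = −0.75 ln(1 − 0.388667) = −0.75 ln(0.611333)
  = −0.75 × (-0.492113) = 0.369085 substitutions/site.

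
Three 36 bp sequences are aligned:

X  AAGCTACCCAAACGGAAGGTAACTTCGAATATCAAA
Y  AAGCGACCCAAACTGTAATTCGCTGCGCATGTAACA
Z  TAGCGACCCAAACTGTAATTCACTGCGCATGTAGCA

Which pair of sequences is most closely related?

X–Y: 12/36 differ, p = 0.333, d = 0.441.
X–Z: 13/36 differ, p = 0.361, d = 0.493.
Y–Z: 3/36 differ, p = 0.083, d = 0.088.
The smallest distance is between Y and Z.

Y and Z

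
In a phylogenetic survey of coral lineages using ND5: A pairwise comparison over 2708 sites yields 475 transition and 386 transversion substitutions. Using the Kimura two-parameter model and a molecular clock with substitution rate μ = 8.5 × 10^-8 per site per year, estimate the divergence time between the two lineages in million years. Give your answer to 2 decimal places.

P = 475/2708 ≈ 0.175406 and Q = 386/2708 ≈ 0.142541.
Under the Kimura two-parameter model, d = −½ ln(1 − 2P − Q) − ¼ ln(1 − 2Q).
1 − 2P − Q = 0.506647, giving −½ ln(0.506647) = 0.339970.
1 − 2Q = 0.714918, giving −¼ ln(0.714918) = 0.083897.
d = 0.339970 + 0.083897 = 0.423867.
Under a molecular clock d = 2μt, so t = d/(2μ) = 0.423867 / (2 × 8.5 × 10^-8) = 2.49 million years.

2.49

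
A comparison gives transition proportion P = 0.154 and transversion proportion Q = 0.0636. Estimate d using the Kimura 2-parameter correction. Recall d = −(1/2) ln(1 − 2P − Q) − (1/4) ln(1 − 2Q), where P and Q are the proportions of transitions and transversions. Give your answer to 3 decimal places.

0.266

Under the Kimura two-parameter model, d = −½ ln(1 − 2P − Q) − ¼ ln(1 − 2Q).
1 − 2P − Q = 0.6284, giving −½ ln(0.6284) = 0.232289.
1 − 2Q = 0.8728, giving −¼ ln(0.8728) = 0.034012.
d = 0.232289 + 0.034012 = 0.266301.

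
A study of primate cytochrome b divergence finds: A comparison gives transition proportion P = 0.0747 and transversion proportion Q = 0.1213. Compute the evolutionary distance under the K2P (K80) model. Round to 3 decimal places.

0.227

Under the Kimura two-parameter model, d = −½ ln(1 − 2P − Q) − ¼ ln(1 − 2Q).
1 − 2P − Q = 0.7293, giving −½ ln(0.7293) = 0.157835.
1 − 2Q = 0.7574, giving −¼ ln(0.7574) = 0.069466.
d = 0.157835 + 0.069466 = 0.227301.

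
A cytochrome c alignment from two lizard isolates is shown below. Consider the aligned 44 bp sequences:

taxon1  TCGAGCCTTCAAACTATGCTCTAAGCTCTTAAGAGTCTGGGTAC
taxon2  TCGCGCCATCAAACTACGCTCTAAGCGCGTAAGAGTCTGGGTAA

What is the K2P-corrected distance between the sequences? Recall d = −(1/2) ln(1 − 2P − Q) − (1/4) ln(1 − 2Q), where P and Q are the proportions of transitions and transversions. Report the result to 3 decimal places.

0.151

Of 44 sites, 1 differences are transitions and 5 are transversions, so P = 1/44 ≈ 0.022727 and Q = 5/44 ≈ 0.113636.
Under the Kimura two-parameter model, d = −½ ln(1 − 2P − Q) − ¼ ln(1 − 2Q).
1 − 2P − Q = 0.84091, giving −½ ln(0.84091) = 0.086635.
1 − 2Q = 0.772728, giving −¼ ln(0.772728) = 0.064457.
d = 0.086635 + 0.064457 = 0.151092.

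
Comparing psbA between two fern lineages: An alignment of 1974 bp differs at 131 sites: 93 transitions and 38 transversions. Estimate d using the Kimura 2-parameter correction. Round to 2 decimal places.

0.07

P = 93/1974 ≈ 0.047112 and Q = 38/1974 ≈ 0.01925.
Under the Kimura two-parameter model, d = −½ ln(1 − 2P − Q) − ¼ ln(1 − 2Q).
1 − 2P − Q = 0.886526, giving −½ ln(0.886526) = 0.060222.
1 − 2Q = 0.9615, giving −¼ ln(0.9615) = 0.009815.
d = 0.060222 + 0.009815 = 0.070037.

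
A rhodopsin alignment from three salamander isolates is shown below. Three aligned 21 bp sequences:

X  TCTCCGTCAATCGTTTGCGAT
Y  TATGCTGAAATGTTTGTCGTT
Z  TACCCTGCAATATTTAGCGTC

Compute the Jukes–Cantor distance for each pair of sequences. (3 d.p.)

X–Y: 10/21 sites differ → p ≈ 0.47619, d = −0.75 ln(1 − 0.63492) = 0.755729 ≈ 0.756.
X–Z: 9/21 sites differ → p ≈ 0.428571, d = −0.75 ln(1 − 0.571428) = 0.635472 ≈ 0.635.
Y–Z: 7/21 sites differ → p ≈ 0.333333, d = −0.75 ln(1 − 0.444444) = 0.440839 ≈ 0.441.

d(X,Y) = 0.756, d(X,Z) = 0.635, d(Y,Z) = 0.441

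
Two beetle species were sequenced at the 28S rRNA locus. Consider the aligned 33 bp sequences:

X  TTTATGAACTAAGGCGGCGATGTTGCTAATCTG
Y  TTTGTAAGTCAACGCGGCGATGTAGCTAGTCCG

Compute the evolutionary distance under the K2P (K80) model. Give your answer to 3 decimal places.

Of 33 sites, 7 differences are transitions and 2 are transversions, so P = 7/33 ≈ 0.212121 and Q = 2/33 ≈ 0.060606.
Under the Kimura two-parameter model, d = −½ ln(1 − 2P − Q) − ¼ ln(1 − 2Q).
1 − 2P − Q = 0.515152, giving −½ ln(0.515152) = 0.331647.
1 − 2Q = 0.878788, giving −¼ ln(0.878788) = 0.032303.
d = 0.331647 + 0.032303 = 0.363950.

0.364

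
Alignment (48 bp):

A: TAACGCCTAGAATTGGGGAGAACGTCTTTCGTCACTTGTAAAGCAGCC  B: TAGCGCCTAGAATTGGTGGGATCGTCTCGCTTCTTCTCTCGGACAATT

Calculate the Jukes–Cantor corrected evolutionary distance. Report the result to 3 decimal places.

The sequences differ at 18 of 48 sites, so p = 18/48 = 0.375.
d = −(3/4) ln(1 − 4p/3) = −0.75 ln(1 − 0.5) = −0.75 ln(0.5)
  = −0.75 × (-0.693147) = 0.519860 substitutions/site.

0.520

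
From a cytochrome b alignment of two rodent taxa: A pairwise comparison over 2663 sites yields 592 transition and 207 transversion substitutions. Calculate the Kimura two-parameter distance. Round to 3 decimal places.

P = 592/2663 ≈ 0.222306 and Q = 207/2663 ≈ 0.077732.
Under the Kimura two-parameter model, d = −½ ln(1 − 2P − Q) − ¼ ln(1 − 2Q).
1 − 2P − Q = 0.477656, giving −½ ln(0.477656) = 0.369432.
1 − 2Q = 0.844536, giving −¼ ln(0.844536) = 0.042242.
d = 0.369432 + 0.042242 = 0.411674.

0.412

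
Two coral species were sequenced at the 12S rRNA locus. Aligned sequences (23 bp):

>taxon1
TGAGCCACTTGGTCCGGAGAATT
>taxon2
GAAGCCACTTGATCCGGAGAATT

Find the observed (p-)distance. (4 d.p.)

The sequences differ at 3 of 23 positions (sites 1, 2, 12).
p = 3/23 = 0.130434… ≈ 0.1304 (to 4 d.p.).

0.1304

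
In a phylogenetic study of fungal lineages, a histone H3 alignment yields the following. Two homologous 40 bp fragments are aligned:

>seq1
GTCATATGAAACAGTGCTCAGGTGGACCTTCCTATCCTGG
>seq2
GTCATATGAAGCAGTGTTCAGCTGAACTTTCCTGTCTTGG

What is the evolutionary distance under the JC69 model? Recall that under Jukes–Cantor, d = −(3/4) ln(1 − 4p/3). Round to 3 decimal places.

The sequences differ at 7 of 40 sites (11, 17, 22, 25, 28, 34, 37), so p = 7/40 = 0.175.
d = −(3/4) ln(1 − 4p/3) = −0.75 ln(1 − 0.233333) = −0.75 ln(0.766667)
  = −0.75 × (-0.265703) = 0.199277 substitutions/site.

0.199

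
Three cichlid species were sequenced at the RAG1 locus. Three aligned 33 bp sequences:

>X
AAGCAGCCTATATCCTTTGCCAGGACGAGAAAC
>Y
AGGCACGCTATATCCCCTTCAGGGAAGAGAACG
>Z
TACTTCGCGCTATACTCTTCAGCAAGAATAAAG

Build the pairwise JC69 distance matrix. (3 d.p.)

d(X,Y) = 0.441, d(X,Z) = 1.095, d(Y,Z) = 0.699

X–Y: 11/33 sites differ → p ≈ 0.333333, d = −0.75 ln(1 − 0.444444) = 0.440839 ≈ 0.441.
X–Z: 19/33 sites differ → p ≈ 0.575758, d = −0.75 ln(1 − 0.767677) = 1.094720 ≈ 1.095.
Y–Z: 15/33 sites differ → p ≈ 0.454545, d = −0.75 ln(1 − 0.60606) = 0.698667 ≈ 0.699.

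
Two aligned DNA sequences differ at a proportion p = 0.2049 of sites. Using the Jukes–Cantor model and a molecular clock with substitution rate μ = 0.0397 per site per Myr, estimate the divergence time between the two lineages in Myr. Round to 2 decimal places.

3.01

d = −(3/4) ln(1 − 4p/3) = −0.75 ln(1 − 0.2732) = −0.75 ln(0.7268)
  = −0.75 × (-0.319104) = 0.239328 substitutions/site.
Under a molecular clock d = 2μt, so t = d/(2μ) = 0.239328 / (2 × 0.0397) = 3.01 Myr.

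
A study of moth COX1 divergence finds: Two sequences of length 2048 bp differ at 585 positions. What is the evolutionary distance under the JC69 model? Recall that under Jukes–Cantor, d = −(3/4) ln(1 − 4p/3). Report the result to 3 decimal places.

p = 585/2048 ≈ 0.285645.
d = −(3/4) ln(1 − 4p/3) = −0.75 ln(1 − 0.38086) = −0.75 ln(0.61914)
  = −0.75 × (-0.479424) = 0.359568 substitutions/site.

0.360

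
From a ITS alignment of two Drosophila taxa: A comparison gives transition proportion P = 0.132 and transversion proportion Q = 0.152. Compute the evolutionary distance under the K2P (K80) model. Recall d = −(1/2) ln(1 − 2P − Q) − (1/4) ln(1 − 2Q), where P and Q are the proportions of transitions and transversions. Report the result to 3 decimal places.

Under the Kimura two-parameter model, d = −½ ln(1 − 2P − Q) − ¼ ln(1 − 2Q).
1 − 2P − Q = 0.584, giving −½ ln(0.584) = 0.268927.
1 − 2Q = 0.696, giving −¼ ln(0.696) = 0.090601.
d = 0.268927 + 0.090601 = 0.359528.

0.360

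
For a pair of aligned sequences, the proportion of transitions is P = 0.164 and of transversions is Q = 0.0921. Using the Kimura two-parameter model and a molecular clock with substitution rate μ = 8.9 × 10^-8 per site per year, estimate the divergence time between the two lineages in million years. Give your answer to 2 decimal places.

Under the Kimura two-parameter model, d = −½ ln(1 − 2P − Q) − ¼ ln(1 − 2Q).
1 − 2P − Q = 0.5799, giving −½ ln(0.5799) = 0.272450.
1 − 2Q = 0.8158, giving −¼ ln(0.8158) = 0.050897.
d = 0.272450 + 0.050897 = 0.323347.
Under a molecular clock d = 2μt, so t = d/(2μ) = 0.323347 / (2 × 8.9 × 10^-8) = 1.82 million years.

1.82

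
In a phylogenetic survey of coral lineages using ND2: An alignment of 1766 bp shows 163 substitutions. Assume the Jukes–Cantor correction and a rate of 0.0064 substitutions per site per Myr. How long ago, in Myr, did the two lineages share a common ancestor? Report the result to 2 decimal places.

p = 163/1766 ≈ 0.092299.
d = −(3/4) ln(1 − 4p/3) = −0.75 ln(1 − 0.123065) = −0.75 ln(0.876935)
  = −0.75 × (-0.131322) = 0.098492 substitutions/site.
Under a molecular clock d = 2μt, so t = d/(2μ) = 0.098492 / (2 × 0.0064) = 7.69 Myr.

7.69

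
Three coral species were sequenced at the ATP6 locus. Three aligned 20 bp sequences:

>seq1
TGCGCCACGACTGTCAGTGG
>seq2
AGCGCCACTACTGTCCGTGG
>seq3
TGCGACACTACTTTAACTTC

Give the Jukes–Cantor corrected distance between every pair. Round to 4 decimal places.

seq1–seq2: 3/20 sites differ → p = 0.15, d = −0.75 ln(1 − 0.2) = 0.167358 ≈ 0.1674.
seq1–seq3: 7/20 sites differ → p = 0.35, d = −0.75 ln(1 − 0.466667) = 0.471457 ≈ 0.4715.
seq2–seq3: 8/20 sites differ → p = 0.4, d = −0.75 ln(1 − 0.533333) = 0.571605 ≈ 0.5716.

d(seq1,seq2) = 0.1674, d(seq1,seq3) = 0.4715, d(seq2,seq3) = 0.5716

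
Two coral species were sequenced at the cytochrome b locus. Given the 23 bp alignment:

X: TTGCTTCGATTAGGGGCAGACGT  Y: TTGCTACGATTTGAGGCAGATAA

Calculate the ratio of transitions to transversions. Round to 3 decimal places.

1.000

Transitions are A↔G and C↔T; transversions are all other mismatches.
Transitions: 3. Transversions: 3.
R = 3/3 = 1.000.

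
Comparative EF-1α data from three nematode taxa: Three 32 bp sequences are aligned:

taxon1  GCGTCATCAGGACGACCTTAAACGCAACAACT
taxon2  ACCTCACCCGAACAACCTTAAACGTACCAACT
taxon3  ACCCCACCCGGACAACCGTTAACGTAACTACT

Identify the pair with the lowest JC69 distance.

taxon1–taxon2: 8/32 differ, p = 0.250, d = 0.304.
taxon1–taxon3: 10/32 differ, p = 0.313, d = 0.404.
taxon2–taxon3: 6/32 differ, p = 0.188, d = 0.216.
The smallest distance is between taxon2 and taxon3.

taxon2 and taxon3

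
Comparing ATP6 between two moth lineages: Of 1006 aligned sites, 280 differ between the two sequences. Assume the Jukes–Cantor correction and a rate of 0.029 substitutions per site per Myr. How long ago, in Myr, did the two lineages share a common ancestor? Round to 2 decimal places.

6.00

p = 280/1006 ≈ 0.27833.
d = −(3/4) ln(1 − 4p/3) = −0.75 ln(1 − 0.371107) = −0.75 ln(0.628893)
  = −0.75 × (-0.463794) = 0.347846 substitutions/site.
Under a molecular clock d = 2μt, so t = d/(2μ) = 0.347846 / (2 × 0.029) = 6.00 Myr.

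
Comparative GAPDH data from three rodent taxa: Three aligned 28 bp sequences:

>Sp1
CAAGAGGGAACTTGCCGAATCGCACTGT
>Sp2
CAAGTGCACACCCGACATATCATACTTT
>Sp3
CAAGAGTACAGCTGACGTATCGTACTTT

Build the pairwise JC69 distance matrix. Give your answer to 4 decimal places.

Sp1–Sp2: 12/28 sites differ → p ≈ 0.428571, d = −0.75 ln(1 − 0.571428) = 0.635472 ≈ 0.6355.
Sp1–Sp3: 9/28 sites differ → p ≈ 0.321429, d = −0.75 ln(1 − 0.428572) = 0.419713 ≈ 0.4197.
Sp2–Sp3: 6/28 sites differ → p ≈ 0.214286, d = −0.75 ln(1 − 0.285715) = 0.252355 ≈ 0.2524.

d(Sp1,Sp2) = 0.6355, d(Sp1,Sp3) = 0.4197, d(Sp2,Sp3) = 0.2524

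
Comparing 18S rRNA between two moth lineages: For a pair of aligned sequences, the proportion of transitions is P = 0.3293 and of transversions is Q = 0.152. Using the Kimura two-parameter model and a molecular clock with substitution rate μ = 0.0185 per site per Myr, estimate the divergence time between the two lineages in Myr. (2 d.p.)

24.93

Under the Kimura two-parameter model, d = −½ ln(1 − 2P − Q) − ¼ ln(1 − 2Q).
1 − 2P − Q = 0.1894, giving −½ ln(0.1894) = 0.831947.
1 − 2Q = 0.696, giving −¼ ln(0.696) = 0.090601.
d = 0.831947 + 0.090601 = 0.922548.
Under a molecular clock d = 2μt, so t = d/(2μ) = 0.922548 / (2 × 0.0185) = 24.93 Myr.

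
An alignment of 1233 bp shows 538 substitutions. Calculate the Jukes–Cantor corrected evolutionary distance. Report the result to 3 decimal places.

p = 538/1233 ≈ 0.436334.
d = −(3/4) ln(1 − 4p/3) = −0.75 ln(1 − 0.581779) = −0.75 ln(0.418221)
  = −0.75 × (-0.871745) = 0.653809 substitutions/site.

0.654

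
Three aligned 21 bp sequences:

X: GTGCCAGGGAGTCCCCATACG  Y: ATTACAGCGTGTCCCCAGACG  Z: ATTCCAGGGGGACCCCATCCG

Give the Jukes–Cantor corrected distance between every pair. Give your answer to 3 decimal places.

X–Y: 6/21 sites differ → p ≈ 0.285714, d = −0.75 ln(1 − 0.380952) = 0.359679 ≈ 0.360.
X–Z: 5/21 sites differ → p ≈ 0.238095, d = −0.75 ln(1 − 0.31746) = 0.286451 ≈ 0.286.
Y–Z: 6/21 sites differ → p ≈ 0.285714, d = −0.75 ln(1 − 0.380952) = 0.359679 ≈ 0.360.

d(X,Y) = 0.360, d(X,Z) = 0.286, d(Y,Z) = 0.360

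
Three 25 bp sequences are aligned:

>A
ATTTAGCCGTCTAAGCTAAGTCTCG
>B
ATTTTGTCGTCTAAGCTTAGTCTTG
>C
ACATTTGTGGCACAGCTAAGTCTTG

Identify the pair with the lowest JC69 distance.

A–B: 4/25 differ, p = 0.160, d = 0.180.
A–C: 10/25 differ, p = 0.400, d = 0.572.
B–C: 9/25 differ, p = 0.360, d = 0.490.
The smallest distance is between A and B.

A and B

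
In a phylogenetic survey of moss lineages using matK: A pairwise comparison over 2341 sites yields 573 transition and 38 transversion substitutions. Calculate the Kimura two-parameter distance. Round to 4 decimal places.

0.3606

P = 573/2341 ≈ 0.244767 and Q = 38/2341 ≈ 0.016232.
Under the Kimura two-parameter model, d = −½ ln(1 − 2P − Q) − ¼ ln(1 − 2Q).
1 − 2P − Q = 0.494234, giving −½ ln(0.494234) = 0.352373.
1 − 2Q = 0.967536, giving −¼ ln(0.967536) = 0.008251.
d = 0.352373 + 0.008251 = 0.360624.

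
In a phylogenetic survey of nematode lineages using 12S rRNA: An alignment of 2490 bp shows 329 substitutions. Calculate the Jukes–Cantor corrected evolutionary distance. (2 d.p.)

0.15

p = 329/2490 ≈ 0.132129.
d = −(3/4) ln(1 − 4p/3) = −0.75 ln(1 − 0.176172) = −0.75 ln(0.823828)
  = −0.75 × (-0.193794) = 0.145346 substitutions/site.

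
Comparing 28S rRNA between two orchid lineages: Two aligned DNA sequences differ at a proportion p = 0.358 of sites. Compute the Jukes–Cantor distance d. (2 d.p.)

0.49

d = −(3/4) ln(1 − 4p/3) = −0.75 ln(1 − 0.477333) = −0.75 ln(0.522667)
  = −0.75 × (-0.648811) = 0.486608 substitutions/site.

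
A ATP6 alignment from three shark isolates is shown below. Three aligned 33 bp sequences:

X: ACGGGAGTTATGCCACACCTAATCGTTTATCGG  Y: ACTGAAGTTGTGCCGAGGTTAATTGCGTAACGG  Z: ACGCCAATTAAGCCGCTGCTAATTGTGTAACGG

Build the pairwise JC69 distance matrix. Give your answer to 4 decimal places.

d(X,Y) = 0.4975, d(X,Z) = 0.3882, d(Y,Z) = 0.3882

X–Y: 12/33 sites differ → p ≈ 0.363636, d = −0.75 ln(1 − 0.484848) = 0.497470 ≈ 0.4975.
X–Z: 10/33 sites differ → p ≈ 0.30303, d = −0.75 ln(1 − 0.40404) = 0.388186 ≈ 0.3882.
Y–Z: 10/33 sites differ → p ≈ 0.30303, d = −0.75 ln(1 − 0.40404) = 0.388186 ≈ 0.3882.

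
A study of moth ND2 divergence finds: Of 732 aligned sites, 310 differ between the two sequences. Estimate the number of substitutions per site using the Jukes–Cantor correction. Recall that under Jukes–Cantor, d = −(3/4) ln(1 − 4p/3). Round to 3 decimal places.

0.624

p = 310/732 ≈ 0.423497.
d = −(3/4) ln(1 − 4p/3) = −0.75 ln(1 − 0.564663) = −0.75 ln(0.435337)
  = −0.75 × (-0.831635) = 0.623726 substitutions/site.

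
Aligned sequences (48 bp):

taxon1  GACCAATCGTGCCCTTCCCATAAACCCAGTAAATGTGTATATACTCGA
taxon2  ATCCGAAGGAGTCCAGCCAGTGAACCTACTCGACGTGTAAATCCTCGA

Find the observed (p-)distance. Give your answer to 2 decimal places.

The sequences differ at 19 of 48 positions.
p = 19/48 = 0.395833… ≈ 0.40 (to 2 d.p.).

0.40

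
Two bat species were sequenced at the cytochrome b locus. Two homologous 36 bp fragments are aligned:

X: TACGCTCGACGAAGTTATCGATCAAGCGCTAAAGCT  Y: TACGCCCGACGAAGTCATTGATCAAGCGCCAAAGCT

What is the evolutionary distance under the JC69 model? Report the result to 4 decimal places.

The sequences differ at 4 of 36 sites (6, 16, 19, 30), so p = 4/36 ≈ 0.111111.
d = −(3/4) ln(1 − 4p/3) = −0.75 ln(1 − 0.148148) = −0.75 ln(0.851852)
  = −0.75 × (-0.160342) = 0.120257 substitutions/site.

0.1203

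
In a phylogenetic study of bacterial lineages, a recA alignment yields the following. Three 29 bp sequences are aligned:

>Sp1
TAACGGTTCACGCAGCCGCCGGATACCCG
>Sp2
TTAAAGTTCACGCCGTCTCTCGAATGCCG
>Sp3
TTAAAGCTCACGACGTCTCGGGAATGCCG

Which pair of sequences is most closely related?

Sp2 and Sp3

Sp1–Sp2: 11/29 differ, p = 0.379, d = 0.529.
Sp1–Sp3: 12/29 differ, p = 0.414, d = 0.602.
Sp2–Sp3: 4/29 differ, p = 0.138, d = 0.152.
The smallest distance is between Sp2 and Sp3.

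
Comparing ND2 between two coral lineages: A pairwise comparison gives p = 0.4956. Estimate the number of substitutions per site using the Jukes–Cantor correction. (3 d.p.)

d = −(3/4) ln(1 − 4p/3) = −0.75 ln(1 − 0.6608) = −0.75 ln(0.3392)
  = −0.75 × (-1.081165) = 0.810874 substitutions/site.

0.811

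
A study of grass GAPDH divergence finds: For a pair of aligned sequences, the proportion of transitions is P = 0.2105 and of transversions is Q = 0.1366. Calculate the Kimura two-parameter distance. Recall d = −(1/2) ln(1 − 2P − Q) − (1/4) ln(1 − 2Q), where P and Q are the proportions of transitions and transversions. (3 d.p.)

0.488

Under the Kimura two-parameter model, d = −½ ln(1 − 2P − Q) − ¼ ln(1 − 2Q).
1 − 2P − Q = 0.4424, giving −½ ln(0.4424) = 0.407770.
1 − 2Q = 0.7268, giving −¼ ln(0.7268) = 0.079776.
d = 0.407770 + 0.079776 = 0.487546.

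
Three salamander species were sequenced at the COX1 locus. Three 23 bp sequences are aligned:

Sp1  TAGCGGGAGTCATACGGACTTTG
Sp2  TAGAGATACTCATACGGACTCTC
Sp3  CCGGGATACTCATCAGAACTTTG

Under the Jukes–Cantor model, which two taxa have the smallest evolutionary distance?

Sp1–Sp2: 6/23 differ, p = 0.261, d = 0.321.
Sp1–Sp3: 9/23 differ, p = 0.391, d = 0.553.
Sp2–Sp3: 8/23 differ, p = 0.348, d = 0.467.
The smallest distance is between Sp1 and Sp2.

Sp1 and Sp2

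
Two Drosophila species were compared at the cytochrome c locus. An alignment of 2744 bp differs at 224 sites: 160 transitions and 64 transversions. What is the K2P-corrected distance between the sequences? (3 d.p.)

0.087

P = 160/2744 ≈ 0.058309 and Q = 64/2744 ≈ 0.023324.
Under the Kimura two-parameter model, d = −½ ln(1 − 2P − Q) − ¼ ln(1 − 2Q).
1 − 2P − Q = 0.860058, giving −½ ln(0.860058) = 0.075378.
1 − 2Q = 0.953352, giving −¼ ln(0.953352) = 0.011943.
d = 0.075378 + 0.011943 = 0.087321.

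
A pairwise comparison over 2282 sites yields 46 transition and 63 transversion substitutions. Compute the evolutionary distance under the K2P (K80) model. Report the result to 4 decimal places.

0.0494

P = 46/2282 ≈ 0.020158 and Q = 63/2282 ≈ 0.027607.
Under the Kimura two-parameter model, d = −½ ln(1 − 2P − Q) − ¼ ln(1 − 2Q).
1 − 2P − Q = 0.932077, giving −½ ln(0.932077) = 0.035170.
1 − 2Q = 0.944786, giving −¼ ln(0.944786) = 0.014199.
d = 0.035170 + 0.014199 = 0.049369.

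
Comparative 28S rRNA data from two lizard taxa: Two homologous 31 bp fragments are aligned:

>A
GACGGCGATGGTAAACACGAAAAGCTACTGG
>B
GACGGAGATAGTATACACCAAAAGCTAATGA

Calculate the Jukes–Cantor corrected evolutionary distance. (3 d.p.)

0.224

The sequences differ at 6 of 31 sites (6, 10, 14, 19, 28, 31), so p = 6/31 ≈ 0.193548.
d = −(3/4) ln(1 − 4p/3) = −0.75 ln(1 − 0.258064) = −0.75 ln(0.741936)
  = −0.75 × (-0.298492) = 0.223869 substitutions/site.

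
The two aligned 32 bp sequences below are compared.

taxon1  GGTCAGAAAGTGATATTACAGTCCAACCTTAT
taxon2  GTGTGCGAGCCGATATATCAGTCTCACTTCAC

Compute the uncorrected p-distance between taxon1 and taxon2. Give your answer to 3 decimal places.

The sequences differ at 16 of 32 positions.
p = 16/32 = 0.500.

0.500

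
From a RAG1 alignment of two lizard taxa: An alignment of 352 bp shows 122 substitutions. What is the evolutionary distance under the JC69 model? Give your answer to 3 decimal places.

p = 122/352 ≈ 0.346591.
d = −(3/4) ln(1 − 4p/3) = −0.75 ln(1 − 0.462121) = −0.75 ln(0.537879)
  = −0.75 × (-0.620122) = 0.465092 substitutions/site.

0.465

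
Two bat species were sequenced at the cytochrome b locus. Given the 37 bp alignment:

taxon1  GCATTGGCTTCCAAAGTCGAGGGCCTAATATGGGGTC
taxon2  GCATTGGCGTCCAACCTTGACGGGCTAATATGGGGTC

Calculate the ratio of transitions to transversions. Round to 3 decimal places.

0.200

Transitions are A↔G and C↔T; transversions are all other mismatches.
Transitions: 1. Transversions: 5.
R = 1/5 = 0.200.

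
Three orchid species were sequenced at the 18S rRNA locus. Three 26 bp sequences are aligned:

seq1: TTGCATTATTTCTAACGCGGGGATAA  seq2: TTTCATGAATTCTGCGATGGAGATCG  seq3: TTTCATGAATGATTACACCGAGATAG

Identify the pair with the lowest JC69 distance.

seq1–seq2: 11/26 differ, p = 0.423, d = 0.623.
seq1–seq3: 10/26 differ, p = 0.385, d = 0.539.
seq2–seq3: 8/26 differ, p = 0.308, d = 0.396.
The smallest distance is between seq2 and seq3.

seq2 and seq3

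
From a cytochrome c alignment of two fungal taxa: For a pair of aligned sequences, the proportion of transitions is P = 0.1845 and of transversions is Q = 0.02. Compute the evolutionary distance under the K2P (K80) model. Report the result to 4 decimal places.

0.2565

Under the Kimura two-parameter model, d = −½ ln(1 − 2P − Q) − ¼ ln(1 − 2Q).
1 − 2P − Q = 0.611, giving −½ ln(0.611) = 0.246329.
1 − 2Q = 0.96, giving −¼ ln(0.96) = 0.010205.
d = 0.246329 + 0.010205 = 0.256534.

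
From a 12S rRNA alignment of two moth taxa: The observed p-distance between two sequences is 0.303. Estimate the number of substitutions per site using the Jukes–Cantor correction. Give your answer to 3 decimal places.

d = −(3/4) ln(1 − 4p/3) = −0.75 ln(1 − 0.404) = −0.75 ln(0.596)
  = −0.75 × (-0.517515) = 0.388136 substitutions/site.

0.388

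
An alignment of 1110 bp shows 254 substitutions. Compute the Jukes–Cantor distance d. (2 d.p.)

p = 254/1110 ≈ 0.228829.
d = −(3/4) ln(1 − 4p/3) = −0.75 ln(1 − 0.305105) = −0.75 ln(0.694895)
  = −0.75 × (-0.363995) = 0.272996 substitutions/site.

0.27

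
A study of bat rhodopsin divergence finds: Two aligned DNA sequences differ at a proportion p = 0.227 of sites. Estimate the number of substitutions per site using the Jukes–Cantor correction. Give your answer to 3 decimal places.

d = −(3/4) ln(1 − 4p/3) = −0.75 ln(1 − 0.302667) = −0.75 ln(0.697333)
  = −0.75 × (-0.360492) = 0.270369 substitutions/site.

0.270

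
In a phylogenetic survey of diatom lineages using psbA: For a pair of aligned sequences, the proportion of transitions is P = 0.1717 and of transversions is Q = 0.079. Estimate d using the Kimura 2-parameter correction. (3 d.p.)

0.317

Under the Kimura two-parameter model, d = −½ ln(1 − 2P − Q) − ¼ ln(1 − 2Q).
1 − 2P − Q = 0.5776, giving −½ ln(0.5776) = 0.274437.
1 − 2Q = 0.842, giving −¼ ln(0.842) = 0.042994.
d = 0.274437 + 0.042994 = 0.317431.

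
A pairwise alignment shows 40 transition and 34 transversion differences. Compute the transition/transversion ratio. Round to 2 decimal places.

1.18

R = 40/34 = 1.176470… ≈ 1.18 (to 2 d.p.).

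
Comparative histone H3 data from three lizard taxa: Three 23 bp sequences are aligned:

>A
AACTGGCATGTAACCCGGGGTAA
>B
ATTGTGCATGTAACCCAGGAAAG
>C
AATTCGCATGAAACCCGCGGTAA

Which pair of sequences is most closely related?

A and C

A–B: 8/23 differ, p = 0.348, d = 0.467.
A–C: 4/23 differ, p = 0.174, d = 0.198.
B–C: 9/23 differ, p = 0.391, d = 0.553.
The smallest distance is between A and C.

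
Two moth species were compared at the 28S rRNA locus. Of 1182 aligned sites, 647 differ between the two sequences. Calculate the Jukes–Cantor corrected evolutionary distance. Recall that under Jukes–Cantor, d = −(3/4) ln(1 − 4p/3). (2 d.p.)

0.98

p = 647/1182 ≈ 0.547377.
d = −(3/4) ln(1 − 4p/3) = −0.75 ln(1 − 0.729836) = −0.75 ln(0.270164)
  = −0.75 × (-1.308726) = 0.981545 substitutions/site.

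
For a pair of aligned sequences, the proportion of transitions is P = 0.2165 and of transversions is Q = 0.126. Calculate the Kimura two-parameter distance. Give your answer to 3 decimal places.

0.482

Under the Kimura two-parameter model, d = −½ ln(1 − 2P − Q) − ¼ ln(1 − 2Q).
1 − 2P − Q = 0.441, giving −½ ln(0.441) = 0.409355.
1 − 2Q = 0.748, giving −¼ ln(0.748) = 0.072588.
d = 0.409355 + 0.072588 = 0.481943.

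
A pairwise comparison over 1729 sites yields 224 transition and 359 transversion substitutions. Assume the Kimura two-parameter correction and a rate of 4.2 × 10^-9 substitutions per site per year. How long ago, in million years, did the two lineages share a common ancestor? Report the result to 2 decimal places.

53.40

P = 224/1729 ≈ 0.129555 and Q = 359/1729 ≈ 0.207634.
Under the Kimura two-parameter model, d = −½ ln(1 − 2P − Q) − ¼ ln(1 − 2Q).
1 − 2P − Q = 0.533256, giving −½ ln(0.533256) = 0.314377.
1 − 2Q = 0.584732, giving −¼ ln(0.584732) = 0.134150.
d = 0.314377 + 0.134150 = 0.448527.
Under a molecular clock d = 2μt, so t = d/(2μ) = 0.448527 / (2 × 4.2 × 10^-9) = 53.40 million years.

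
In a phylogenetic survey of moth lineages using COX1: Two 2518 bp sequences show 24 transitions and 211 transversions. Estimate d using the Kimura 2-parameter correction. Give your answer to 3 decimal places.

P = 24/2518 ≈ 0.009531 and Q = 211/2518 ≈ 0.083797.
Under the Kimura two-parameter model, d = −½ ln(1 − 2P − Q) − ¼ ln(1 − 2Q).
1 − 2P − Q = 0.897141, giving −½ ln(0.897141) = 0.054271.
1 − 2Q = 0.832406, giving −¼ ln(0.832406) = 0.045859.
d = 0.054271 + 0.045859 = 0.100130.

0.100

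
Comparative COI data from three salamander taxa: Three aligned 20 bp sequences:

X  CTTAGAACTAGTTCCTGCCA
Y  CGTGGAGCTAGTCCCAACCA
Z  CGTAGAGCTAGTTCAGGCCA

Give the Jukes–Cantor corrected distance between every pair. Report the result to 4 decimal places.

d(X,Y) = 0.3831, d(X,Z) = 0.2326, d(Y,Z) = 0.3041

X–Y: 6/20 sites differ → p = 0.3, d = −0.75 ln(1 − 0.4) = 0.383119 ≈ 0.3831.
X–Z: 4/20 sites differ → p = 0.2, d = −0.75 ln(1 − 0.266667) = 0.232617 ≈ 0.2326.
Y–Z: 5/20 sites differ → p = 0.25, d = −0.75 ln(1 − 0.333333) = 0.304098 ≈ 0.3041.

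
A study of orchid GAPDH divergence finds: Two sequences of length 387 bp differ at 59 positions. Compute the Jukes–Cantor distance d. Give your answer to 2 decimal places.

0.17

p = 59/387 ≈ 0.152455.
d = −(3/4) ln(1 − 4p/3) = −0.75 ln(1 − 0.203273) = −0.75 ln(0.796727)
  = −0.75 × (-0.227243) = 0.170432 substitutions/site.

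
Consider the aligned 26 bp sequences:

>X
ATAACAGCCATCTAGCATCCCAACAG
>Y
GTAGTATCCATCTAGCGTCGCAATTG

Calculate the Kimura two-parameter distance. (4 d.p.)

Of 26 sites, 5 differences are transitions and 3 are transversions, so P = 5/26 ≈ 0.192308 and Q = 3/26 ≈ 0.115385.
Under the Kimura two-parameter model, d = −½ ln(1 − 2P − Q) − ¼ ln(1 − 2Q).
1 − 2P − Q = 0.499999, giving −½ ln(0.499999) = 0.346575.
1 − 2Q = 0.76923, giving −¼ ln(0.76923) = 0.065591.
d = 0.346575 + 0.065591 = 0.412166.

0.4122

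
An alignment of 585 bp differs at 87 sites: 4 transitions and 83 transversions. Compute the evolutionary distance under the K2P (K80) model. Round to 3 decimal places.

P = 4/585 ≈ 0.006838 and Q = 83/585 ≈ 0.14188.
Under the Kimura two-parameter model, d = −½ ln(1 − 2P − Q) − ¼ ln(1 − 2Q).
1 − 2P − Q = 0.844444, giving −½ ln(0.844444) = 0.084538.
1 − 2Q = 0.71624, giving −¼ ln(0.71624) = 0.083435.
d = 0.084538 + 0.083435 = 0.167973.

0.168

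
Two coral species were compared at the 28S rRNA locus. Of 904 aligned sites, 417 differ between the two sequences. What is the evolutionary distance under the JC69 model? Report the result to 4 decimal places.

p = 417/904 ≈ 0.461283.
d = −(3/4) ln(1 − 4p/3) = −0.75 ln(1 − 0.615044) = −0.75 ln(0.384956)
  = −0.75 × (-0.954626) = 0.715970 substitutions/site.

0.7160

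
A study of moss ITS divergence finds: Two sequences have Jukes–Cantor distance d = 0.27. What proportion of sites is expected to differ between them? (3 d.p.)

0.227

p = (3/4)(1 − e^(−4d/3)) = 0.75 × (1 − e^(-0.36)) = 0.75 × (1 − 0.697676) = 0.226743.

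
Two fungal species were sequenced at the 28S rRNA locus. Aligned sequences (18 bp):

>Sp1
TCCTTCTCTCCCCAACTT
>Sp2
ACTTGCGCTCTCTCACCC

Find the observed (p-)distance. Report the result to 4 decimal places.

0.5000

The sequences differ at 9 of 18 positions (sites 1, 3, 5, 7, 11, 13, 14, 17, 18).
p = 9/18 = 0.5000.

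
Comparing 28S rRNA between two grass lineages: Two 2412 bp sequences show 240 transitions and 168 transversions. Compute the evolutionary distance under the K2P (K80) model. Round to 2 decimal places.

0.19

P = 240/2412 ≈ 0.099502 and Q = 168/2412 ≈ 0.069652.
Under the Kimura two-parameter model, d = −½ ln(1 − 2P − Q) − ¼ ln(1 − 2Q).
1 − 2P − Q = 0.731344, giving −½ ln(0.731344) = 0.156436.
1 − 2Q = 0.860696, giving −¼ ln(0.860696) = 0.037503.
d = 0.156436 + 0.037503 = 0.193939.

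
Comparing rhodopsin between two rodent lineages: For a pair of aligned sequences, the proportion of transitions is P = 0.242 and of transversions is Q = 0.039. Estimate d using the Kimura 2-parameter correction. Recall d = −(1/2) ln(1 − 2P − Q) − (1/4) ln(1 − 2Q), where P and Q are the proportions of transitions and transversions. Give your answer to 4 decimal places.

Under the Kimura two-parameter model, d = −½ ln(1 − 2P − Q) − ¼ ln(1 − 2Q).
1 − 2P − Q = 0.477, giving −½ ln(0.477) = 0.370119.
1 − 2Q = 0.922, giving −¼ ln(0.922) = 0.020303.
d = 0.370119 + 0.020303 = 0.390422.

0.3904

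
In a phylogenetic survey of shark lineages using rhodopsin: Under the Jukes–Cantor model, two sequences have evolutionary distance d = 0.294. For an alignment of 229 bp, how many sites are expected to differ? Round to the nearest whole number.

56

Invert JC69: p = (3/4)(1 − e^(−4d/3)) = 0.75 × (1 − e^(-0.392)) = 0.75 × (1 − 0.675704) = 0.243222.
Expected differing sites = pL ≈ 0.243222 × 229 = 55.697838 ≈ 56.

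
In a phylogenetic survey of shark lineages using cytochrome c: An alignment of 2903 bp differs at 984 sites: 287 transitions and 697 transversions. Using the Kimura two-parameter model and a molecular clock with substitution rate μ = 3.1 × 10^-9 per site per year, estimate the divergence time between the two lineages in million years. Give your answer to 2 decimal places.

P = 287/2903 ≈ 0.098863 and Q = 697/2903 ≈ 0.240096.
Under the Kimura two-parameter model, d = −½ ln(1 − 2P − Q) − ¼ ln(1 − 2Q).
1 − 2P − Q = 0.562178, giving −½ ln(0.562178) = 0.287968.
1 − 2Q = 0.519808, giving −¼ ln(0.519808) = 0.163574.
d = 0.287968 + 0.163574 = 0.451542.
Under a molecular clock d = 2μt, so t = d/(2μ) = 0.451542 / (2 × 3.1 × 10^-9) = 72.83 million years.

72.83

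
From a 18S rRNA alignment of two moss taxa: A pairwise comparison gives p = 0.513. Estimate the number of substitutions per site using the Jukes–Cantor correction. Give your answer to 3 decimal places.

d = −(3/4) ln(1 − 4p/3) = −0.75 ln(1 − 0.684) = −0.75 ln(0.316)
  = −0.75 × (-1.152013) = 0.864010 substitutions/site.

0.864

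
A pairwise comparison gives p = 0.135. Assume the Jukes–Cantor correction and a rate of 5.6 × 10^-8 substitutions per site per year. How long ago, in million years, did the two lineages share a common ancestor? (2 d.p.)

1.33

d = −(3/4) ln(1 − 4p/3) = −0.75 ln(1 − 0.18) = −0.75 ln(0.82)
  = −0.75 × (-0.198451) = 0.148838 substitutions/site.
Under a molecular clock d = 2μt, so t = d/(2μ) = 0.148838 / (2 × 5.6 × 10^-8) = 1.33 million years.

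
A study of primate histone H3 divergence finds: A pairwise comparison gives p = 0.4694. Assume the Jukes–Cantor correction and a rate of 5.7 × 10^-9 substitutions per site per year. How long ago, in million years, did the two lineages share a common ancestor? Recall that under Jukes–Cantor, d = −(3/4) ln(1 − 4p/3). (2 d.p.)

64.68

d = −(3/4) ln(1 − 4p/3) = −0.75 ln(1 − 0.625867) = −0.75 ln(0.374133)
  = −0.75 × (-0.983144) = 0.737358 substitutions/site.
Under a molecular clock d = 2μt, so t = d/(2μ) = 0.737358 / (2 × 5.7 × 10^-9) = 64.68 million years.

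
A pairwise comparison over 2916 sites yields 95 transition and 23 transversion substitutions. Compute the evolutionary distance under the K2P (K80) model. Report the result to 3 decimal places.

0.042

P = 95/2916 ≈ 0.032579 and Q = 23/2916 ≈ 0.007888.
Under the Kimura two-parameter model, d = −½ ln(1 − 2P − Q) − ¼ ln(1 − 2Q).
1 − 2P − Q = 0.926954, giving −½ ln(0.926954) = 0.037926.
1 − 2Q = 0.984224, giving −¼ ln(0.984224) = 0.003975.
d = 0.037926 + 0.003975 = 0.041901.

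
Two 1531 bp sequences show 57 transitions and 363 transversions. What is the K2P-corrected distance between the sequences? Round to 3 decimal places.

0.347

P = 57/1531 ≈ 0.037231 and Q = 363/1531 ≈ 0.2371.
Under the Kimura two-parameter model, d = −½ ln(1 − 2P − Q) − ¼ ln(1 − 2Q).
1 − 2P − Q = 0.688438, giving −½ ln(0.688438) = 0.186665.
1 − 2Q = 0.5258, giving −¼ ln(0.5258) = 0.160709.
d = 0.186665 + 0.160709 = 0.347374.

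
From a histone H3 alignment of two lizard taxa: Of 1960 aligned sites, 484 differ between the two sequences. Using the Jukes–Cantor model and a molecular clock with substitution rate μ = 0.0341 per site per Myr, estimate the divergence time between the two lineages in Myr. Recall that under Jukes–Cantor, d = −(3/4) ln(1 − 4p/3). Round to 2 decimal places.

4.39

p = 484/1960 ≈ 0.246939.
d = −(3/4) ln(1 − 4p/3) = −0.75 ln(1 − 0.329252) = −0.75 ln(0.670748)
  = −0.75 × (-0.399362) = 0.299522 substitutions/site.
Under a molecular clock d = 2μt, so t = d/(2μ) = 0.299522 / (2 × 0.0341) = 4.39 Myr.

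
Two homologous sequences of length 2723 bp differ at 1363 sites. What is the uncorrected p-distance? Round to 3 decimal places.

0.501

p = 1363/2723 = 0.500550… ≈ 0.501 (to 3 d.p.).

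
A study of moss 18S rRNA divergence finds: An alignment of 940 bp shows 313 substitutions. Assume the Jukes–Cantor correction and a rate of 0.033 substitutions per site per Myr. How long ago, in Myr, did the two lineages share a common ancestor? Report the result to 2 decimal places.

6.67

p = 313/940 ≈ 0.332979.
d = −(3/4) ln(1 − 4p/3) = −0.75 ln(1 − 0.443972) = −0.75 ln(0.556028)
  = −0.75 × (-0.586937) = 0.440203 substitutions/site.
Under a molecular clock d = 2μt, so t = d/(2μ) = 0.440203 / (2 × 0.033) = 6.67 Myr.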